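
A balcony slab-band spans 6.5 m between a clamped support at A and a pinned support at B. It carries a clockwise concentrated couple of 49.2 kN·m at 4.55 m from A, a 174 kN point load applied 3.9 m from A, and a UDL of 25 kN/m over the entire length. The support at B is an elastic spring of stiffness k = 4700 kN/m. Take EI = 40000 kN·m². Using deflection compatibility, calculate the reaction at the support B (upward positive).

Remove the prop at B; the released (primary) structure is a cantilever built in at A.
Deflection at B on the released cantilever, summing each load's contribution:
  clockwise couple 49.2 at a = 4.55: M₀a(2L − a)/(2EI) = 945.8/EI
  point load 174 at a = 3.9: Pa²(3L − a)/(6EI) = 6881/EI
  UDL 25: wL⁴/(8EI) = 5578/EI
  δ_0 = 13405/EI
Tip deflection under a unit load at B: L³/(3EI) = 91.54/EI.
With EI = 40000 kN·m²: δ_0 = 0.33513 m and δ_{BB} = 0.002289 m/kN.
Compatibility — the spring shortens by R_B/k under the reaction it provides: δ_0 − R_B·δ_{BB} = R_B/k. With 1/k = 0.000213 m/kN, R_B = δ_0 / (δ_{BB} + 1/k) = 0.33513 / (0.002289 + 0.000213) = 134 kN.

R_B = 134 kN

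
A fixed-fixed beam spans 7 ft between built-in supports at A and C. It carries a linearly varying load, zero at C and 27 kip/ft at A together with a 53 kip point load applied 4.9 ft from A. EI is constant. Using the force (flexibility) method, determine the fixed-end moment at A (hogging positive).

M_A = 89.52 kip·ft

Take the two fixed-end moments M_A, M_C as redundants; the released structure is the simple span AC.
On the primary (simply-supported) span, the end slopes from the loading are:
  at A: triangular load, peak 27: w₀L³/(45EI) = 205.8/EI
  at C: triangular load, peak 27: 7w₀L³/(360EI) = 180.1/EI
  at A: point load 53 at a = 4.9: Pab(L + b)/(6LEI) = 118.2/EI
  at C: point load 53 at a = 4.9: Pab(L + a)/(6LEI) = 154.5/EI
  θ_A0 = 324/EI,  θ_C0 = 334.6/EI
Flexibility coefficients: a unit moment at one end gives L/(3EI) there and L/(6EI) at the far end, so f₁₁ = f₂₂ = 2.333/EI and f₁₂ = f₂₁ = 1.167/EI.
Compatibility — zero rotation at each built-in end:
  2.333 M_A + 1.167 M_C = 324
  1.167 M_A + 2.333 M_C = 334.6
Solving the pair gives M_A = 89.52 kip·ft and M_C = 98.64 kip·ft (hogging).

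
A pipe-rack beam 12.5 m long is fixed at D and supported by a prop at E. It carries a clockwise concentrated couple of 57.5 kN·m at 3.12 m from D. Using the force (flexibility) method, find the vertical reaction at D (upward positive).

Take the reaction at E as the redundant and release it; the primary structure is a cantilever fixed at D.
Deflection at E on the released cantilever, summing each load's contribution:
  clockwise couple 57.5 at a = 3.12: M₀a(2L − a)/(2EI) = 1963/EI
Flexibility coefficient — unit upward force at E: δ_{EE} = L³/(3EI) = 651/EI.
Compatibility at E: δ_0 − R_E·δ_{EE} = 0, so R_E = 1963/651 = 3.015 kN.
Vertical equilibrium: R_D = ΣP − R_E = 0 − 3.015 = -3.015 kN.

R_D = -3.015 kN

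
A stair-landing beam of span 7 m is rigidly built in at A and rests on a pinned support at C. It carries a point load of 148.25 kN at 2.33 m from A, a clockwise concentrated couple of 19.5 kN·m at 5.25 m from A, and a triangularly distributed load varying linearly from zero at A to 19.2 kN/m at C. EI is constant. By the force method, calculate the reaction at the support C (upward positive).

Choose R_C as the redundant. The primary structure is the cantilever fixed at A.
Deflection at C on the released cantilever, summing each load's contribution:
  point load 148.25 at a = 2.33: Pa²(3L − a)/(6EI) = 2504/EI
  clockwise couple 19.5 at a = 5.25: M₀a(2L − a)/(2EI) = 447.9/EI
  triangular load, peak 19.2 at the free end: 11w₀L⁴/(120EI) = 4226/EI
  δ_0 = 7178/EI
Tip deflection under a unit load at C: L³/(3EI) = 114.3/EI.
Compatibility at C: δ_0 − R_C·δ_{CC} = 0, so R_C = 7178/114.3 = 62.78 kN.

R_C = 62.78 kN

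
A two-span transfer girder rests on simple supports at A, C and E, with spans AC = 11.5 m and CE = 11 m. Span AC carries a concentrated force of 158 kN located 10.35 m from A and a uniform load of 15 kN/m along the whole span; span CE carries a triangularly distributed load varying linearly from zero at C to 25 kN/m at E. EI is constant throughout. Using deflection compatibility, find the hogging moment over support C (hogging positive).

M_C = 292.4 kN·m

Release continuity at C by inserting a hinge; the redundant is the internal moment M_C. The primary structure is two simply-supported spans AC and CE.
Discontinuity in slope at C on the released structure — sum the simple-span end rotations:
  span AC: point load 158 at a = 10.35: Pab(L + a)/(6LEI) = 595.5/EI
  span AC: UDL 15: wL³/(24EI) = 950.5/EI
  span CE: triangular load, peak 25: 7w₀L³/(360EI) = 647/EI
  relative rotation θ_0 = (1546 + 647)/EI = 2193/EI
A unit hogging moment at C produces rotation L₁/(3EI) + L₂/(3EI) = 7.5/EI.
Slope continuity at C: θ_0 = M_C·7.5/EI, so M_C = 2193/7.5 = 292.4 kN·m (hogging).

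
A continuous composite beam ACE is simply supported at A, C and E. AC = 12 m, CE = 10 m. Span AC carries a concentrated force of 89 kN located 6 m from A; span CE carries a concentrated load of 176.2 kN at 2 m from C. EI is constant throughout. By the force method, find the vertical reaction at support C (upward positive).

R_C = 226.6 kN

Release continuity at C by inserting a hinge; the redundant is the internal moment M_C. The primary structure is two simply-supported spans AC and CE.
Rotations at C on the released spans (each span's end-slope, ×1/EI):
  span AC: point load 89 at a = 6: Pab(L + a)/(6LEI) = 801/EI
  span CE: point load 176.2 at a = 2: Pab(L + b)/(6LEI) = 845.8/EI
  relative rotation θ_0 = (801 + 845.8)/EI = 1647/EI
A unit hogging moment at C produces rotation L₁/(3EI) + L₂/(3EI) = 7.333/EI.
Slope continuity at C: θ_0 = M_C·7.333/EI, so M_C = 1647/7.333 = 224.6 kN·m (hogging).
Span AC, ΣM about A with M_C applied at C: R_C^{AC}·12 = 534 + 224.6, so R_C^{AC} = 63.21 kN and R_A = 89 − 63.21 = 25.79 kN.
Span CE, ΣM about E: R_C^{CE}·10 = 1410 + 224.6, so R_C^{CE} = 163.4 kN and R_E = 176.2 − 163.4 = 12.78 kN.
R_C = 63.21 + 163.4 = 226.6 kN.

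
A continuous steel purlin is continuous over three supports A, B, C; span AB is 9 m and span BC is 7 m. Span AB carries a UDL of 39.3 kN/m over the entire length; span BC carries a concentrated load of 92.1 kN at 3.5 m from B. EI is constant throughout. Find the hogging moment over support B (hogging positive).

M_B = 276.7 kN·m

Take M_B as the redundant. Released structure: two simple spans AB and BC with a hinge at B.
Rotations at B on the released spans (each span's end-slope, ×1/EI):
  span AB: UDL 39.3: wL³/(24EI) = 1194/EI
  span BC: point load 92.1 at a = 3.5: Pab(L + b)/(6LEI) = 282.1/EI
  relative rotation θ_0 = (1194 + 282.1)/EI = 1476/EI
A unit hogging moment at B produces rotation L₁/(3EI) + L₂/(3EI) = 5.333/EI.
Slope continuity at B: θ_0 = M_B·5.333/EI, so M_B = 1476/5.333 = 276.7 kN·m (hogging).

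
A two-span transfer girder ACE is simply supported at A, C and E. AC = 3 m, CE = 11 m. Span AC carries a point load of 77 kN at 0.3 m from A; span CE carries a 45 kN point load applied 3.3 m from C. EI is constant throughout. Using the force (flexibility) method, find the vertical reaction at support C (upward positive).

R_C = 69.69 kN

Insert a hinge at C; M_C is the redundant, and each span becomes simply supported.
Discontinuity in slope at C on the released structure — sum the simple-span end rotations:
  span AC: point load 77 at a = 0.3: Pab(L + a)/(6LEI) = 11.43/EI
  span CE: point load 45 at a = 3.3: Pab(L + b)/(6LEI) = 324/EI
  relative rotation θ_0 = (11.43 + 324)/EI = 335.4/EI
A unit hogging moment at C produces rotation L₁/(3EI) + L₂/(3EI) = 4.667/EI.
Compatibility: M_C·(L₁+L₂)/(3EI) = θ_0, giving M_C = 71.87 kN·m (hogging).
Span AC, ΣM about A with M_C applied at C: R_C^{AC}·3 = 23.1 + 71.87, so R_C^{AC} = 31.66 kN and R_A = 77 − 31.66 = 45.34 kN.
Span CE, ΣM about E: R_C^{CE}·11 = 346.5 + 71.87, so R_C^{CE} = 38.03 kN and R_E = 45 − 38.03 = 6.966 kN.
R_C = 31.66 + 38.03 = 69.69 kN.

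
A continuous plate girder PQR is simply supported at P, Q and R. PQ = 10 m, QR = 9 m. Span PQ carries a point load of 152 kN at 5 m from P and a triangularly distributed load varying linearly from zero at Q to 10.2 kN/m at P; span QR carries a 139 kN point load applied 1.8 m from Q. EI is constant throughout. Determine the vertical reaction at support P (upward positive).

Take M_Q as the redundant. Released structure: two simple spans PQ and QR with a hinge at Q.
Discontinuity in slope at Q on the released structure — sum the simple-span end rotations:
  span PQ: point load 152 at a = 5: Pab(L + a)/(6LEI) = 950/EI
  span PQ: triangular load, peak 10.2: 7w₀L³/(360EI) = 198.3/EI
  span QR: point load 139 at a = 1.8: Pab(L + b)/(6LEI) = 540.4/EI
  relative rotation θ_0 = (1148 + 540.4)/EI = 1689/EI
A unit hogging moment at Q produces rotation L₁/(3EI) + L₂/(3EI) = 6.333/EI.
Slope continuity at Q: θ_0 = M_Q·6.333/EI, so M_Q = 1689/6.333 = 266.6 kN·m (hogging).
Span PQ, ΣM about P with M_Q applied at Q: R_Q^{PQ}·10 = 930 + 266.6, so R_Q^{PQ} = 119.7 kN and R_P = 203 − 119.7 = 83.34 kN.

R_P = 83.34 kN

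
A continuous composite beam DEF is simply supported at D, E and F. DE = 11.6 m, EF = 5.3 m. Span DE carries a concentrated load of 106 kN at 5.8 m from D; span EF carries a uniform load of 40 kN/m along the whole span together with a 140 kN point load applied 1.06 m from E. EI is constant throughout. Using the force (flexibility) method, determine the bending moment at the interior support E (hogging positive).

Take M_E as the redundant. Released structure: two simple spans DE and EF with a hinge at E.
Rotations at E on the released spans (each span's end-slope, ×1/EI):
  span DE: point load 106 at a = 5.8: Pab(L + a)/(6LEI) = 891.5/EI
  span EF: UDL 40: wL³/(24EI) = 248.1/EI
  span EF: point load 140 at a = 1.06: Pab(L + b)/(6LEI) = 188.8/EI
  relative rotation θ_0 = (891.5 + 436.9)/EI = 1328/EI
A unit hogging moment at E produces rotation L₁/(3EI) + L₂/(3EI) = 5.633/EI.
Slope continuity at E: θ_0 = M_E·5.633/EI, so M_E = 1328/5.633 = 235.8 kN·m (hogging).

M_E = 235.8 kN·m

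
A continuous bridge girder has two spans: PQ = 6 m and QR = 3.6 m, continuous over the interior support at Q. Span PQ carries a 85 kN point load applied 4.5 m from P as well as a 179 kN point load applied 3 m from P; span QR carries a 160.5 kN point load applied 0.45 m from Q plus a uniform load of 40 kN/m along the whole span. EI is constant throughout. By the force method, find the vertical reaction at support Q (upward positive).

R_Q = 465.5 kN

Release continuity at Q by inserting a hinge; the redundant is the internal moment M_Q. The primary structure is two simply-supported spans PQ and QR.
End slopes at the hinge Q, treating each span as simply supported:
  span PQ: point load 85 at a = 4.5: Pab(L + a)/(6LEI) = 167.3/EI
  span PQ: point load 179 at a = 3: Pab(L + a)/(6LEI) = 402.8/EI
  span QR: point load 160.5 at a = 0.45: Pab(L + b)/(6LEI) = 71.1/EI
  span QR: UDL 40: wL³/(24EI) = 77.76/EI
  relative rotation θ_0 = (570.1 + 148.9)/EI = 719/EI
A unit hogging moment at Q produces rotation L₁/(3EI) + L₂/(3EI) = 3.2/EI.
Slope continuity at Q: θ_0 = M_Q·3.2/EI, so M_Q = 719/3.2 = 224.7 kN·m (hogging).
Span PQ, ΣM about P with M_Q applied at Q: R_Q^{PQ}·6 = 919.5 + 224.7, so R_Q^{PQ} = 190.7 kN and R_P = 264 − 190.7 = 73.3 kN.
Span QR, ΣM about R: R_Q^{QR}·3.6 = 764.8 + 224.7, so R_Q^{QR} = 274.8 kN and R_R = 304.5 − 274.8 = 29.65 kN.
R_Q = 190.7 + 274.8 = 465.5 kN.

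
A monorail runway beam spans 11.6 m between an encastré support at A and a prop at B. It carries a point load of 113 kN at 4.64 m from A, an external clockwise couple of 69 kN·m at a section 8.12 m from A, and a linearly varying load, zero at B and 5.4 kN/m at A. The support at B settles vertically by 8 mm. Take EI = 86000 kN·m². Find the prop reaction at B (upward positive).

Take the reaction at B as the redundant and release it; the primary structure is a cantilever fixed at A.
Downward deflection at the released point B due to the loads:
  point load 113 at a = 4.64: Pa²(3L − a)/(6EI) = 12229/EI
  clockwise couple 69 at a = 8.12: M₀a(2L − a)/(2EI) = 4225/EI
  triangular load, peak 5.4 at the fixed end: w₀L⁴/(30EI) = 3259/EI
  δ_0 = 19713/EI
Tip deflection under a unit load at B: L³/(3EI) = 520.3/EI.
With EI = 86000 kN·m²: δ_0 = 0.22922 m and δ_{BB} = 0.00605 m/kN.
Compatibility — the beam at B must follow the support down by 0.008 m: δ_0 − R_B·δ_{BB} = 0.008, so R_B = (0.22922 − 0.008)/0.00605 = 36.57 kN.

R_B = 36.57 kN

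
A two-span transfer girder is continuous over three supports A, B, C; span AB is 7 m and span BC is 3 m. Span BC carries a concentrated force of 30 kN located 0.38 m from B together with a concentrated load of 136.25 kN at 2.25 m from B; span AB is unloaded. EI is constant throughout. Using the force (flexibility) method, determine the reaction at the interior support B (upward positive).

R_B = 68.44 kN

Take M_B as the redundant. Released structure: two simple spans AB and BC with a hinge at B.
Rotations at B on the released spans (each span's end-slope, ×1/EI):
  span BC: point load 30 at a = 0.38: Pab(L + b)/(6LEI) = 9.325/EI
  span BC: point load 136.25 at a = 2.25: Pab(L + b)/(6LEI) = 47.9/EI
  relative rotation θ_0 = (0 + 57.23)/EI = 57.23/EI
A unit hogging moment at B produces rotation L₁/(3EI) + L₂/(3EI) = 3.333/EI.
Slope continuity at B: θ_0 = M_B·3.333/EI, so M_B = 57.23/3.333 = 17.17 kN·m (hogging).
Span AB, ΣM about A with M_B applied at B: R_B^{AB}·7 = 0 + 17.17, so R_B^{AB} = 2.453 kN and R_A = 0 − 2.453 = -2.453 kN.
Span BC, ΣM about C: R_B^{BC}·3 = 180.8 + 17.17, so R_B^{BC} = 65.99 kN and R_C = 166.2 − 65.99 = 100.3 kN.
R_B = 2.453 + 65.99 = 68.44 kN.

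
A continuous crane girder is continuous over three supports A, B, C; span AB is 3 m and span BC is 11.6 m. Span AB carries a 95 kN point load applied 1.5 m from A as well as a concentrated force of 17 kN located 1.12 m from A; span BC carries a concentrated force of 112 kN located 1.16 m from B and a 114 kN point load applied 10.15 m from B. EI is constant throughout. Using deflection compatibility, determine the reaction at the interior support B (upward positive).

R_B = 238.4 kN

Take M_B as the redundant. Released structure: two simple spans AB and BC with a hinge at B.
Rotations at B on the released spans (each span's end-slope, ×1/EI):
  span AB: point load 95 at a = 1.5: Pab(L + a)/(6LEI) = 53.44/EI
  span AB: point load 17 at a = 1.12: Pab(L + a)/(6LEI) = 8.193/EI
  span BC: point load 112 at a = 1.16: Pab(L + b)/(6LEI) = 429.5/EI
  span BC: point load 114 at a = 10.15: Pab(L + b)/(6LEI) = 314.6/EI
  relative rotation θ_0 = (61.63 + 744.1)/EI = 805.7/EI
A unit hogging moment at B produces rotation L₁/(3EI) + L₂/(3EI) = 4.867/EI.
Slope continuity at B: θ_0 = M_B·4.867/EI, so M_B = 805.7/4.867 = 165.6 kN·m (hogging).
Span AB, ΣM about A with M_B applied at B: R_B^{AB}·3 = 161.5 + 165.6, so R_B^{AB} = 109 kN and R_A = 112 − 109 = 2.966 kN.
Span BC, ΣM about C: R_B^{BC}·11.6 = 1335 + 165.6, so R_B^{BC} = 129.3 kN and R_C = 226 − 129.3 = 96.68 kN.
R_B = 109 + 129.3 = 238.4 kN.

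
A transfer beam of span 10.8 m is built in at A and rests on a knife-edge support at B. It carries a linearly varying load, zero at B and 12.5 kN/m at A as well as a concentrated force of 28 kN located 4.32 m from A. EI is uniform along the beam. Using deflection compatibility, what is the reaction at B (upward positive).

Remove the prop at B; the released (primary) structure is a cantilever built in at A.
Free-end deflection of the primary structure under the applied loading (downward +):
  triangular load, peak 12.5 at the fixed end: w₀L⁴/(30EI) = 5669/EI
  point load 28 at a = 4.32: Pa²(3L − a)/(6EI) = 2446/EI
  δ_0 = 8114/EI
Flexibility coefficient — unit upward force at B: δ_{BB} = L³/(3EI) = 419.9/EI.
Compatibility at B: δ_0 − R_B·δ_{BB} = 0, so R_B = 8114/419.9 = 19.32 kN.

R_B = 19.32 kN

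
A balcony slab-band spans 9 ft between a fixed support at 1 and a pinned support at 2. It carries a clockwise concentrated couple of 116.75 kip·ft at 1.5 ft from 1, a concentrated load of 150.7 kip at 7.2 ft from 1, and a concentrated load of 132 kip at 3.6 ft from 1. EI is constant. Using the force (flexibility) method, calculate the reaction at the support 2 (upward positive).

R_2 = 139.5 kip

Choose R_2 as the redundant. The primary structure is the cantilever fixed at 1.
Free-end deflection of the primary structure under the applied loading (downward +):
  clockwise couple 116.75 at a = 1.5: M₀a(2L − a)/(2EI) = 1445/EI
  point load 150.7 at a = 7.2: Pa²(3L − a)/(6EI) = 25781/EI
  point load 132 at a = 3.6: Pa²(3L − a)/(6EI) = 6672/EI
  δ_0 = 33897/EI
Tip deflection under a unit load at 2: L³/(3EI) = 243/EI.
Compatibility at 2: δ_0 − R_2·δ_{22} = 0, so R_2 = 33897/243 = 139.5 kip.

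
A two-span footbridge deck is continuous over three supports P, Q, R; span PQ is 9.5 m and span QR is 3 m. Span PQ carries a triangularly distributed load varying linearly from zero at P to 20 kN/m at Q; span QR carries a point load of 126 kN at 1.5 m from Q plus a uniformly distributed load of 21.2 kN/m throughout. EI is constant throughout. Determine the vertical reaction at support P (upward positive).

R_P = 19.65 kN

Take M_Q as the redundant. Released structure: two simple spans PQ and QR with a hinge at Q.
Discontinuity in slope at Q on the released structure — sum the simple-span end rotations:
  span PQ: triangular load, peak 20: w₀L³/(45EI) = 381.1/EI
  span QR: point load 126 at a = 1.5: Pab(L + b)/(6LEI) = 70.88/EI
  span QR: UDL 21.2: wL³/(24EI) = 23.85/EI
  relative rotation θ_0 = (381.1 + 94.72)/EI = 475.8/EI
A unit hogging moment at Q produces rotation L₁/(3EI) + L₂/(3EI) = 4.167/EI.
Slope continuity at Q: θ_0 = M_Q·4.167/EI, so M_Q = 475.8/4.167 = 114.2 kN·m (hogging).
Span PQ, ΣM about P with M_Q applied at Q: R_Q^{PQ}·9.5 = 601.7 + 114.2, so R_Q^{PQ} = 75.35 kN and R_P = 95 − 75.35 = 19.65 kN.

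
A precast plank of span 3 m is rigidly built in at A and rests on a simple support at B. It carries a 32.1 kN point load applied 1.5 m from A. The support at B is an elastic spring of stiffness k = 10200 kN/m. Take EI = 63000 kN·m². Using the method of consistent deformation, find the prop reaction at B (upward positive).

Remove the prop at B; the released (primary) structure is a cantilever built in at A.
Free-end deflection of the primary structure under the applied loading (downward +):
  point load 32.1 at a = 1.5: Pa²(3L − a)/(6EI) = 90.28/EI
Tip deflection under a unit load at B: L³/(3EI) = 9/EI.
With EI = 63000 kN·m²: δ_0 = 0.001433 m and δ_{BB} = 0.000143 m/kN.
Compatibility — the spring shortens by R_B/k under the reaction it provides: δ_0 − R_B·δ_{BB} = R_B/k. With 1/k = 0.000098 m/kN, R_B = δ_0 / (δ_{BB} + 1/k) = 0.001433 / (0.000143 + 0.000098) = 5.949 kN.

R_B = 5.949 kN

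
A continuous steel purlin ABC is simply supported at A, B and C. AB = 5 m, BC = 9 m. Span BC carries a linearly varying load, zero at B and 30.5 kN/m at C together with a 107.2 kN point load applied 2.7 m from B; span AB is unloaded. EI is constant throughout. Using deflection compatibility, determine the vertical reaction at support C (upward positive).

Insert a hinge at B; M_B is the redundant, and each span becomes simply supported.
Discontinuity in slope at B on the released structure — sum the simple-span end rotations:
  span BC: triangular load, peak 30.5: 7w₀L³/(360EI) = 432.3/EI
  span BC: point load 107.2 at a = 2.7: Pab(L + b)/(6LEI) = 516.7/EI
  relative rotation θ_0 = (0 + 949)/EI = 949/EI
A unit hogging moment at B produces rotation L₁/(3EI) + L₂/(3EI) = 4.667/EI.
Slope continuity at B: θ_0 = M_B·4.667/EI, so M_B = 949/4.667 = 203.4 kN·m (hogging).
Span BC, ΣM about C: R_B^{BC}·9 = 1087 + 203.4, so R_B^{BC} = 143.4 kN and R_C = 244.4 − 143.4 = 101.1 kN.

R_C = 101.1 kN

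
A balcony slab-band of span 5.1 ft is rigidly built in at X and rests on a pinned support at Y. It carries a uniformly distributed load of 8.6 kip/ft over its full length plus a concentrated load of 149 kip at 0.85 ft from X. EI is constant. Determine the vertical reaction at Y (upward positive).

R_Y = 22.31 kip

Choose R_Y as the redundant. The primary structure is the cantilever fixed at X.
Primary-structure tip deflection at Y by superposition:
  UDL 8.6: wL⁴/(8EI) = 727.3/EI
  point load 149 at a = 0.85: Pa²(3L − a)/(6EI) = 259.3/EI
  δ_0 = 986.5/EI
Tip deflection under a unit load at Y: L³/(3EI) = 44.22/EI.
The prop prevents deflection at Y: R_Y = δ_0/δ_{YY} = 986.5/44.22 = 22.31 kip.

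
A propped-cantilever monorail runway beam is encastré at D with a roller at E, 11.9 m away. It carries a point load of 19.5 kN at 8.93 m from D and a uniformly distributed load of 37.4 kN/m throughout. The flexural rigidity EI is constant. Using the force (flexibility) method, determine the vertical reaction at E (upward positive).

Remove the prop at E; the released (primary) structure is a cantilever built in at D.
Free-end deflection of the primary structure under the applied loading (downward +):
  point load 19.5 at a = 8.93: Pa²(3L − a)/(6EI) = 6938/EI
  UDL 37.4: wL⁴/(8EI) = 93750/EI
  δ_0 = 100688/EI
Flexibility coefficient — unit upward force at E: δ_{EE} = L³/(3EI) = 561.7/EI.
The prop prevents deflection at E: R_E = δ_0/δ_{EE} = 100688/561.7 = 179.2 kN.

R_E = 179.2 kN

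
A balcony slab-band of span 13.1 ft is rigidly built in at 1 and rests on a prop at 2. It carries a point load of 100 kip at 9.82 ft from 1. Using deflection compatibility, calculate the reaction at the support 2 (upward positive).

R_2 = 63.23 kip

Remove the prop at 2; the released (primary) structure is a cantilever built in at 1.
Deflection at 2 on the released cantilever, summing each load's contribution:
  point load 100 at a = 9.82: Pa²(3L − a)/(6EI) = 47380/EI
Tip deflection under a unit load at 2: L³/(3EI) = 749.4/EI.
The prop prevents deflection at 2: R_2 = δ_0/δ_{22} = 47380/749.4 = 63.23 kip.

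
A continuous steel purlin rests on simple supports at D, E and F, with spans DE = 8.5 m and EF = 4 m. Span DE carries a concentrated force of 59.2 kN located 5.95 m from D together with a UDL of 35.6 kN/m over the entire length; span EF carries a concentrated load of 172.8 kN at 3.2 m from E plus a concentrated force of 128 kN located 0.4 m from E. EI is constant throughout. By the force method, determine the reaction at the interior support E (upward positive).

Release continuity at E by inserting a hinge; the redundant is the internal moment M_E. The primary structure is two simply-supported spans DE and EF.
Discontinuity in slope at E on the released structure — sum the simple-span end rotations:
  span DE: point load 59.2 at a = 5.95: Pab(L + a)/(6LEI) = 254.5/EI
  span DE: UDL 35.6: wL³/(24EI) = 911/EI
  span EF: point load 172.8 at a = 3.2: Pab(L + b)/(6LEI) = 88.47/EI
  span EF: point load 128 at a = 0.4: Pab(L + b)/(6LEI) = 58.37/EI
  relative rotation θ_0 = (1165 + 146.8)/EI = 1312/EI
A unit hogging moment at E produces rotation L₁/(3EI) + L₂/(3EI) = 4.167/EI.
Compatibility: M_E·(L₁+L₂)/(3EI) = θ_0, giving M_E = 314.9 kN·m (hogging).
Span DE, ΣM about D with M_E applied at E: R_E^{DE}·8.5 = 1638 + 314.9, so R_E^{DE} = 229.8 kN and R_D = 361.8 − 229.8 = 132 kN.
Span EF, ΣM about F: R_E^{EF}·4 = 599 + 314.9, so R_E^{EF} = 228.5 kN and R_F = 300.8 − 228.5 = 72.3 kN.
R_E = 229.8 + 228.5 = 458.3 kN.

R_E = 458.3 kN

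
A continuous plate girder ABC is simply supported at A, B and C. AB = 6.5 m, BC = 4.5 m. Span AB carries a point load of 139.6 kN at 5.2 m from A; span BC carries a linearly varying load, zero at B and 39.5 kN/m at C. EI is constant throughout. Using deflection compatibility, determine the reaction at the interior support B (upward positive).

R_B = 177.5 kN

Insert a hinge at B; M_B is the redundant, and each span becomes simply supported.
Discontinuity in slope at B on the released structure — sum the simple-span end rotations:
  span AB: point load 139.6 at a = 5.2: Pab(L + a)/(6LEI) = 283.1/EI
  span BC: triangular load, peak 39.5: 7w₀L³/(360EI) = 69.99/EI
  relative rotation θ_0 = (283.1 + 69.99)/EI = 353.1/EI
A unit hogging moment at B produces rotation L₁/(3EI) + L₂/(3EI) = 3.667/EI.
Slope continuity at B: θ_0 = M_B·3.667/EI, so M_B = 353.1/3.667 = 96.3 kN·m (hogging).
Span AB, ΣM about A with M_B applied at B: R_B^{AB}·6.5 = 725.9 + 96.3, so R_B^{AB} = 126.5 kN and R_A = 139.6 − 126.5 = 13.1 kN.
Span BC, ΣM about C: R_B^{BC}·4.5 = 133.3 + 96.3, so R_B^{BC} = 51.02 kN and R_C = 88.88 − 51.02 = 37.85 kN.
R_B = 126.5 + 51.02 = 177.5 kN.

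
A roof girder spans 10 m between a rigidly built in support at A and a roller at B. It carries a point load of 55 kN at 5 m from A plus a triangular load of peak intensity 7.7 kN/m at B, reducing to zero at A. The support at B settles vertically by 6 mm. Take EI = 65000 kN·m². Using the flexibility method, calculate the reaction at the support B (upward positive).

Choose R_B as the redundant. The primary structure is the cantilever fixed at A.
Deflection at B on the released cantilever, summing each load's contribution:
  point load 55 at a = 5: Pa²(3L − a)/(6EI) = 5729/EI
  triangular load, peak 7.7 at the free end: 11w₀L⁴/(120EI) = 7058/EI
  δ_0 = 12788/EI
Tip deflection under a unit load at B: L³/(3EI) = 333.3/EI.
With EI = 65000 kN·m²: δ_0 = 0.19673 m and δ_{BB} = 0.005128 m/kN.
Compatibility — the beam at B must follow the support down by 0.006 m: δ_0 − R_B·δ_{BB} = 0.006, so R_B = (0.19673 − 0.006)/0.005128 = 37.19 kN.

R_B = 37.19 kN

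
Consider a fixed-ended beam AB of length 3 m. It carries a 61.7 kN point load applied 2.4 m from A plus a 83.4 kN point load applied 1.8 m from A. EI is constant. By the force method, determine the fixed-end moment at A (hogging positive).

Take the two fixed-end moments M_A, M_B as redundants; the released structure is the simple span AB.
End rotations of the released simple span under the applied load (×1/EI):
  at A: point load 61.7 at a = 2.4: Pab(L + b)/(6LEI) = 17.77/EI
  at B: point load 61.7 at a = 2.4: Pab(L + a)/(6LEI) = 26.65/EI
  at A: point load 83.4 at a = 1.8: Pab(L + b)/(6LEI) = 42.03/EI
  at B: point load 83.4 at a = 1.8: Pab(L + a)/(6LEI) = 48.04/EI
  θ_A0 = 59.8/EI,  θ_B0 = 74.69/EI
Flexibility coefficients: a unit moment at one end gives L/(3EI) there and L/(6EI) at the far end, so f₁₁ = f₂₂ = 1/EI and f₁₂ = f₂₁ = 0.5/EI.
Compatibility — zero rotation at each built-in end:
  1 M_A + 0.5 M_B = 59.8
  0.5 M_A + 1 M_B = 74.69
Solving the pair gives M_A = 29.94 kN·m and M_B = 59.72 kN·m (hogging).

M_A = 29.94 kN·m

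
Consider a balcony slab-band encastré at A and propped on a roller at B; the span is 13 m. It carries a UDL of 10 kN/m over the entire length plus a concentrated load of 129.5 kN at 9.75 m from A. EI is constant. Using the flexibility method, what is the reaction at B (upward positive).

Release the roller at B. Primary structure: cantilever fixed at A.
Downward deflection at the released point B due to the loads:
  UDL 10: wL⁴/(8EI) = 35701/EI
  point load 129.5 at a = 9.75: Pa²(3L − a)/(6EI) = 60014/EI
  δ_0 = 95715/EI
Flexibility coefficient — unit upward force at B: δ_{BB} = L³/(3EI) = 732.3/EI.
The prop prevents deflection at B: R_B = δ_0/δ_{BB} = 95715/732.3 = 130.7 kN.

R_B = 130.7 kN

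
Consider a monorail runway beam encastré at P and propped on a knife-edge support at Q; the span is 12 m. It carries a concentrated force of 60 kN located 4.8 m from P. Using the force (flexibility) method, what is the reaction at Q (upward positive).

Release the roller at Q. Primary structure: cantilever fixed at P.
Deflection at Q on the released cantilever, summing each load's contribution:
  point load 60 at a = 4.8: Pa²(3L − a)/(6EI) = 7188/EI
Flexibility coefficient — unit upward force at Q: δ_{QQ} = L³/(3EI) = 576/EI.
Compatibility at Q: δ_0 − R_Q·δ_{QQ} = 0, so R_Q = 7188/576 = 12.48 kN.

R_Q = 12.48 kN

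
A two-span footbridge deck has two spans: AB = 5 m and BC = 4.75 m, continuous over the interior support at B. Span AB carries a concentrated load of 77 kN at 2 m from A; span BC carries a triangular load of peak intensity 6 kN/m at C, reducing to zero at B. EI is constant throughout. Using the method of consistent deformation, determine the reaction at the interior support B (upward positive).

R_B = 50.75 kN

Release continuity at B by inserting a hinge; the redundant is the internal moment M_B. The primary structure is two simply-supported spans AB and BC.
End slopes at the hinge B, treating each span as simply supported:
  span AB: point load 77 at a = 2: Pab(L + a)/(6LEI) = 107.8/EI
  span BC: triangular load, peak 6: 7w₀L³/(360EI) = 12.5/EI
  relative rotation θ_0 = (107.8 + 12.5)/EI = 120.3/EI
A unit hogging moment at B produces rotation L₁/(3EI) + L₂/(3EI) = 3.25/EI.
Slope continuity at B: θ_0 = M_B·3.25/EI, so M_B = 120.3/3.25 = 37.02 kN·m (hogging).
Span AB, ΣM about A with M_B applied at B: R_B^{AB}·5 = 154 + 37.02, so R_B^{AB} = 38.2 kN and R_A = 77 − 38.2 = 38.8 kN.
Span BC, ΣM about C: R_B^{BC}·4.75 = 22.56 + 37.02, so R_B^{BC} = 12.54 kN and R_C = 14.25 − 12.54 = 1.707 kN.
R_B = 38.2 + 12.54 = 50.75 kN.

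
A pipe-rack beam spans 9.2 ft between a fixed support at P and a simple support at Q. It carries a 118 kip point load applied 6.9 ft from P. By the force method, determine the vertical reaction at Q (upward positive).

Take the reaction at Q as the redundant and release it; the primary structure is a cantilever fixed at P.
Free-end deflection of the primary structure under the applied loading (downward +):
  point load 118 at a = 6.9: Pa²(3L − a)/(6EI) = 19382/EI
Tip deflection under a unit load at Q: L³/(3EI) = 259.6/EI.
The prop prevents deflection at Q: R_Q = δ_0/δ_{QQ} = 19382/259.6 = 74.67 kip.

R_Q = 74.67 kip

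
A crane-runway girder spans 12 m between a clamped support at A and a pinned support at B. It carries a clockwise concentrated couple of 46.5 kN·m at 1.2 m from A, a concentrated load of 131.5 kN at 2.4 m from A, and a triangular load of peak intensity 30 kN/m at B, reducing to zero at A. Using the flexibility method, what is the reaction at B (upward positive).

R_B = 107.5 kN

Remove the prop at B; the released (primary) structure is a cantilever built in at A.
Downward deflection at the released point B due to the loads:
  clockwise couple 46.5 at a = 1.2: M₀a(2L − a)/(2EI) = 636.1/EI
  point load 131.5 at a = 2.4: Pa²(3L − a)/(6EI) = 4242/EI
  triangular load, peak 30 at the free end: 11w₀L⁴/(120EI) = 57024/EI
  δ_0 = 61902/EI
Flexibility coefficient — unit upward force at B: δ_{BB} = L³/(3EI) = 576/EI.
Compatibility at B: δ_0 − R_B·δ_{BB} = 0, so R_B = 61902/576 = 107.5 kN.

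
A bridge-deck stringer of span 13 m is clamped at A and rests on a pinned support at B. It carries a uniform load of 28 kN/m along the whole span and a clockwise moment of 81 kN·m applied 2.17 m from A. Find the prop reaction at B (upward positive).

R_B = 139.4 kN

Take the reaction at B as the redundant and release it; the primary structure is a cantilever fixed at A.
Deflection at B on the released cantilever, summing each load's contribution:
  UDL 28: wL⁴/(8EI) = 99964/EI
  clockwise couple 81 at a = 2.17: M₀a(2L − a)/(2EI) = 2094/EI
  δ_0 = 102058/EI
Flexibility coefficient — unit upward force at B: δ_{BB} = L³/(3EI) = 732.3/EI.
The prop prevents deflection at B: R_B = δ_0/δ_{BB} = 102058/732.3 = 139.4 kN.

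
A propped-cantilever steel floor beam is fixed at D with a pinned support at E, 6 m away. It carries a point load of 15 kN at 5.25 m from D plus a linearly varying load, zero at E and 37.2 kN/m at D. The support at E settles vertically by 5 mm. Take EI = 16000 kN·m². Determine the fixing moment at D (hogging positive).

M_D = 101.5 kN·m

Release the roller at E. Primary structure: cantilever fixed at D.
Free-end deflection of the primary structure under the applied loading (downward +):
  point load 15 at a = 5.25: Pa²(3L − a)/(6EI) = 878.6/EI
  triangular load, peak 37.2 at the fixed end: w₀L⁴/(30EI) = 1607/EI
  δ_0 = 2486/EI
Flexibility coefficient — unit upward force at E: δ_{EE} = L³/(3EI) = 72/EI.
With EI = 16000 kN·m²: δ_0 = 0.15535 m and δ_{EE} = 0.0045 m/kN.
Compatibility — the beam at E must follow the support down by 0.005 m: δ_0 − R_E·δ_{EE} = 0.005, so R_E = (0.15535 − 0.005)/0.0045 = 33.41 kN.
Moment equilibrium about D: M_D = Σ(load moments about D) − R_E·L = 301.9 − 33.41×6 = 101.5 kN·m.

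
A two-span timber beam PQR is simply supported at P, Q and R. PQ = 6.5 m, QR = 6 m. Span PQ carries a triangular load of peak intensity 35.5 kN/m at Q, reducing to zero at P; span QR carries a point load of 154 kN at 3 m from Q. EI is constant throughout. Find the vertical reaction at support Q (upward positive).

Take M_Q as the redundant. Released structure: two simple spans PQ and QR with a hinge at Q.
Rotations at Q on the released spans (each span's end-slope, ×1/EI):
  span PQ: triangular load, peak 35.5: w₀L³/(45EI) = 216.6/EI
  span QR: point load 154 at a = 3: Pab(L + b)/(6LEI) = 346.5/EI
  relative rotation θ_0 = (216.6 + 346.5)/EI = 563.1/EI
A unit hogging moment at Q produces rotation L₁/(3EI) + L₂/(3EI) = 4.167/EI.
Compatibility: M_Q·(L₁+L₂)/(3EI) = θ_0, giving M_Q = 135.2 kN·m (hogging).
Span PQ, ΣM about P with M_Q applied at Q: R_Q^{PQ}·6.5 = 500 + 135.2, so R_Q^{PQ} = 97.71 kN and R_P = 115.4 − 97.71 = 17.67 kN.
Span QR, ΣM about R: R_Q^{QR}·6 = 462 + 135.2, so R_Q^{QR} = 99.53 kN and R_R = 154 − 99.53 = 54.47 kN.
R_Q = 97.71 + 99.53 = 197.2 kN.

R_Q = 197.2 kN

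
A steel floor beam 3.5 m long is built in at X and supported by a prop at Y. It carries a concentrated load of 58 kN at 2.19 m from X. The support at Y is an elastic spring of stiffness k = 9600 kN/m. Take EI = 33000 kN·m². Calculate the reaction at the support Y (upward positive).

Release the roller at Y. Primary structure: cantilever fixed at X.
Primary-structure tip deflection at Y by superposition:
  point load 58 at a = 2.19: Pa²(3L − a)/(6EI) = 385.3/EI
Flexibility coefficient — unit upward force at Y: δ_{YY} = L³/(3EI) = 14.29/EI.
With EI = 33000 kN·m²: δ_0 = 0.011675 m and δ_{YY} = 0.000433 m/kN.
Compatibility — the spring shortens by R_Y/k under the reaction it provides: δ_0 − R_Y·δ_{YY} = R_Y/k. With 1/k = 0.000104 m/kN, R_Y = δ_0 / (δ_{YY} + 1/k) = 0.011675 / (0.000433 + 0.000104) = 21.73 kN.

R_Y = 21.73 kN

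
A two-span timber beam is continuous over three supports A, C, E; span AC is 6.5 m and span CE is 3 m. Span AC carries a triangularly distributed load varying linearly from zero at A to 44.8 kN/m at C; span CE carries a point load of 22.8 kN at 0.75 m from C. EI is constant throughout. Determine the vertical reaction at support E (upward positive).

R_E = -24.26 kN

Release continuity at C by inserting a hinge; the redundant is the internal moment M_C. The primary structure is two simply-supported spans AC and CE.
Discontinuity in slope at C on the released structure — sum the simple-span end rotations:
  span AC: triangular load, peak 44.8: w₀L³/(45EI) = 273.4/EI
  span CE: point load 22.8 at a = 0.75: Pab(L + b)/(6LEI) = 11.22/EI
  relative rotation θ_0 = (273.4 + 11.22)/EI = 284.6/EI
A unit hogging moment at C produces rotation L₁/(3EI) + L₂/(3EI) = 3.167/EI.
Slope continuity at C: θ_0 = M_C·3.167/EI, so M_C = 284.6/3.167 = 89.88 kN·m (hogging).
Span CE, ΣM about E: R_C^{CE}·3 = 51.3 + 89.88, so R_C^{CE} = 47.06 kN and R_E = 22.8 − 47.06 = -24.26 kN.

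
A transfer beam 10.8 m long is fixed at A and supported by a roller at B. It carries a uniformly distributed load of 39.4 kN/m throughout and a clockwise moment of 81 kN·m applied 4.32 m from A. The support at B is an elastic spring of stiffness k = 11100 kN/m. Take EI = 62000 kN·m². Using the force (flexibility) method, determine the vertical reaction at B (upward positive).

R_B = 164.6 kN

Take the reaction at B as the redundant and release it; the primary structure is a cantilever fixed at A.
Free-end deflection of the primary structure under the applied loading (downward +):
  UDL 39.4: wL⁴/(8EI) = 67004/EI
  clockwise couple 81 at a = 4.32: M₀a(2L − a)/(2EI) = 3023/EI
  δ_0 = 70027/EI
Tip deflection under a unit load at B: L³/(3EI) = 419.9/EI.
With EI = 62000 kN·m²: δ_0 = 1.1295 m and δ_{BB} = 0.006773 m/kN.
Compatibility — the spring shortens by R_B/k under the reaction it provides: δ_0 − R_B·δ_{BB} = R_B/k. With 1/k = 0.00009 m/kN, R_B = δ_0 / (δ_{BB} + 1/k) = 1.1295 / (0.006773 + 0.00009) = 164.6 kN.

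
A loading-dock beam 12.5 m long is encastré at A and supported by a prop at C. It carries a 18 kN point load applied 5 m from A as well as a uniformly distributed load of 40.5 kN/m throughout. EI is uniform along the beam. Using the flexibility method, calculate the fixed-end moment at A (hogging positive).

Take the reaction at C as the redundant and release it; the primary structure is a cantilever fixed at A.
Primary-structure tip deflection at C by superposition:
  point load 18 at a = 5: Pa²(3L − a)/(6EI) = 2438/EI
  UDL 40.5: wL⁴/(8EI) = 123596/EI
  δ_0 = 126034/EI
Tip deflection under a unit load at C: L³/(3EI) = 651/EI.
The prop prevents deflection at C: R_C = δ_0/δ_{CC} = 126034/651 = 193.6 kN.
Moment equilibrium about A: M_A = Σ(load moments about A) − R_C·L = 3254 − 193.6×12.5 = 834.2 kN·m.

M_A = 834.2 kN·m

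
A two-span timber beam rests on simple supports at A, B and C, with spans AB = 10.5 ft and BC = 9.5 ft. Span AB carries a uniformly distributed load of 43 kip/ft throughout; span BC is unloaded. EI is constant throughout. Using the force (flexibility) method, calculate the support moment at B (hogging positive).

M_B = 311.1 kip·ft

Release continuity at B by inserting a hinge; the redundant is the internal moment M_B. The primary structure is two simply-supported spans AB and BC.
End slopes at the hinge B, treating each span as simply supported:
  span AB: UDL 43: wL³/(24EI) = 2074/EI
  relative rotation θ_0 = (2074 + 0)/EI = 2074/EI
A unit hogging moment at B produces rotation L₁/(3EI) + L₂/(3EI) = 6.667/EI.
Slope continuity at B: θ_0 = M_B·6.667/EI, so M_B = 2074/6.667 = 311.1 kip·ft (hogging).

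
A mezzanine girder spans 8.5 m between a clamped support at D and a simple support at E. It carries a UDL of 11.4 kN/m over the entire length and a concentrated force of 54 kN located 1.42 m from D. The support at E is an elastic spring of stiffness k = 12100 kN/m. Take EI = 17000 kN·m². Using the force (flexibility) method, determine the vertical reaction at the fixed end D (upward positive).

R_D = 112.7 kN

Take the reaction at E as the redundant and release it; the primary structure is a cantilever fixed at D.
Downward deflection at the released point E due to the loads:
  UDL 11.4: wL⁴/(8EI) = 7439/EI
  point load 54 at a = 1.42: Pa²(3L − a)/(6EI) = 437/EI
  δ_0 = 7876/EI
Tip deflection under a unit load at E: L³/(3EI) = 204.7/EI.
With EI = 17000 kN·m²: δ_0 = 0.46327 m and δ_{EE} = 0.012042 m/kN.
Compatibility — the spring shortens by R_E/k under the reaction it provides: δ_0 − R_E·δ_{EE} = R_E/k. With 1/k = 0.000083 m/kN, R_E = δ_0 / (δ_{EE} + 1/k) = 0.46327 / (0.012042 + 0.000083) = 38.21 kN.
Vertical equilibrium: R_D = ΣP − R_E = 150.9 − 38.21 = 112.7 kN.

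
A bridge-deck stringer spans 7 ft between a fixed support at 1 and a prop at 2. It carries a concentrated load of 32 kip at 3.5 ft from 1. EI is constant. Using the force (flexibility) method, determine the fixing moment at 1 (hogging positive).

Remove the prop at 2; the released (primary) structure is a cantilever built in at 1.
Deflection at 2 on the released cantilever, summing each load's contribution:
  point load 32 at a = 3.5: Pa²(3L − a)/(6EI) = 1143/EI
Tip deflection under a unit load at 2: L³/(3EI) = 114.3/EI.
The prop prevents deflection at 2: R_2 = δ_0/δ_{22} = 1143/114.3 = 10 kip.
Moment equilibrium about 1: M_1 = Σ(load moments about 1) − R_2·L = 112 − 10×7 = 42 kip·ft.

M_1 = 42 kip·ft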